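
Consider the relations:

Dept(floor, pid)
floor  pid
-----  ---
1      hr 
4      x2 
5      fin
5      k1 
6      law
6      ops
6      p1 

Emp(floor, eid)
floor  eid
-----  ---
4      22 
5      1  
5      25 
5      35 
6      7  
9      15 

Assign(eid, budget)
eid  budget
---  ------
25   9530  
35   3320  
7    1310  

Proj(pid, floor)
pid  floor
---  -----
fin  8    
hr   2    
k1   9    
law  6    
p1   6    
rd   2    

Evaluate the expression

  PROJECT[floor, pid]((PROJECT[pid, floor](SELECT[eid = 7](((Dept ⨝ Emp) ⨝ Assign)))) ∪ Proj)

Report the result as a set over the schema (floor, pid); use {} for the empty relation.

{(2, hr), (2, rd), (6, law), (6, ops), (6, p1), (8, fin), (9, k1)}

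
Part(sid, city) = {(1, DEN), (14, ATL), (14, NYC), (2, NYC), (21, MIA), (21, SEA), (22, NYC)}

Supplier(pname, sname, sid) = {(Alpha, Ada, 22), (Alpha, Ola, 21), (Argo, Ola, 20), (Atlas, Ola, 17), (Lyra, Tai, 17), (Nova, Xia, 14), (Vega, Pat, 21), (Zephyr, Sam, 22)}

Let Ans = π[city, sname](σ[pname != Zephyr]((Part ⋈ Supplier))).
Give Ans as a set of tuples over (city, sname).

Part ⋈ Supplier (natural join on sid): {(14, ATL, Nova, Xia), (14, NYC, Nova, Xia), (21, MIA, Alpha, Ola), (21, MIA, Vega, Pat), (21, SEA, Alpha, Ola), (21, SEA, Vega, Pat), (22, NYC, Alpha, Ada), (22, NYC, Zephyr, Sam)}
Filtering on pname != Zephyr leaves {(14, ATL, Nova, Xia), (14, NYC, Nova, Xia), (21, MIA, Alpha, Ola), (21, MIA, Vega, Pat), (21, SEA, Alpha, Ola), (21, SEA, Vega, Pat), (22, NYC, Alpha, Ada)}.
π_{city, sname} gives {(ATL, Xia), (MIA, Ola), (MIA, Pat), (NYC, Ada), (NYC, Xia), (SEA, Ola), (SEA, Pat)}.

{(ATL, Xia), (MIA, Ola), (MIA, Pat), (NYC, Ada), (NYC, Xia), (SEA, Ola), (SEA, Pat)}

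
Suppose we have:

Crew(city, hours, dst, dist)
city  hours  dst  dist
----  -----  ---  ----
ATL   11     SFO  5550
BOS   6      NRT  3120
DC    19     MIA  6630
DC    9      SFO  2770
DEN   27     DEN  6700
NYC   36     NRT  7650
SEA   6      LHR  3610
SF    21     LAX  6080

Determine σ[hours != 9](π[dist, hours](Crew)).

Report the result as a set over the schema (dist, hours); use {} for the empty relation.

Projecting to dist, hours: {(2770, 9), (3120, 6), (3610, 6), (5550, 11), (6080, 21), (6630, 19), (6700, 27), (7650, 36)}
σ[hours != 9]: keep tuples satisfying hours != 9 → {(3120, 6), (3610, 6), (5550, 11), (6080, 21), (6630, 19), (6700, 27), (7650, 36)}

{(3120, 6), (3610, 6), (5550, 11), (6080, 21), (6630, 19), (6700, 27), (7650, 36)}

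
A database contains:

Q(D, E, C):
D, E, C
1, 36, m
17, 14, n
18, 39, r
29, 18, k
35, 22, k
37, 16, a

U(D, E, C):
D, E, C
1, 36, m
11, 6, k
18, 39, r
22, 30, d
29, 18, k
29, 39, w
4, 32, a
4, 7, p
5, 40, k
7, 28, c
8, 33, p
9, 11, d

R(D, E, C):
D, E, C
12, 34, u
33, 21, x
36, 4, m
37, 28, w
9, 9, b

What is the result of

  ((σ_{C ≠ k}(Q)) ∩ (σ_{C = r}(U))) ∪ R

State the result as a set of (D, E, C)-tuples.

{(12, 34, u), (18, 39, r), (33, 21, x), (36, 4, m), (37, 28, w), (9, 9, b)}

Apply σ_{C ≠ k}; surviving tuples: {(1, 36, m), (17, 14, n), (18, 39, r), (37, 16, a)}
Apply σ_{C = r}; surviving tuples: {(18, 39, r)}
Taking the intersection: {(18, 39, r)}
Taking the union: {(12, 34, u), (18, 39, r), (33, 21, x), (36, 4, m), (37, 28, w), (9, 9, b)}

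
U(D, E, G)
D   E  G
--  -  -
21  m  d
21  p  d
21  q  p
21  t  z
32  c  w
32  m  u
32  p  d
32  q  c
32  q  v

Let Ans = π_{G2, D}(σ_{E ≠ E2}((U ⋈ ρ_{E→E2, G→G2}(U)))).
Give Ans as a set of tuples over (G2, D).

{(c, 32), (d, 21), (d, 32), (p, 21), (u, 32), (v, 32), (w, 32), (z, 21)}

ρ[E→E2, G→G2]: schema becomes (D, E2, G2); tuples unchanged.
U ⋈ ρ_{E→E2, G→G2}(U) (natural join on D): {(21, m, d, m, d), (21, m, d, p, d), (21, m, d, q, p), (21, m, d, t, z), (21, p, d, m, d), (21, p, d, p, d), (21, p, d, q, p), (21, p, d, t, z), (21, q, p, m, d), (21, q, p, p, d), (21, q, p, q, p), (21, q, p, t, z), (21, t, z, m, d), (21, t, z, p, d), (21, t, z, q, p), (21, t, z, t, z), (32, c, w, c, w), (32, c, w, m, u), (32, c, w, p, d), (32, c, w, q, c), (32, c, w, q, v), (32, m, u, c, w), (32, m, u, m, u), (32, m, u, p, d), (32, m, u, q, c), (32, m, u, q, v), (32, p, d, c, w), (32, p, d, m, u), (32, p, d, p, d), (32, p, d, q, c), (32, p, d, q, v), (32, q, c, c, w), (32, q, c, m, u), (32, q, c, p, d), (32, q, c, q, c), (32, q, c, q, v), (32, q, v, c, w), (32, q, v, m, u), (32, q, v, p, d), (32, q, v, q, c), (32, q, v, q, v)}
σ[E ≠ E2]: keep tuples satisfying E ≠ E2 → {(21, m, d, p, d), (21, m, d, q, p), (21, m, d, t, z), (21, p, d, m, d), (21, p, d, q, p), (21, p, d, t, z), (21, q, p, m, d), (21, q, p, p, d), (21, q, p, t, z), (21, t, z, m, d), (21, t, z, p, d), (21, t, z, q, p), (32, c, w, m, u), (32, c, w, p, d), (32, c, w, q, c), (32, c, w, q, v), (32, m, u, c, w), (32, m, u, p, d), (32, m, u, q, c), (32, m, u, q, v), (32, p, d, c, w), (32, p, d, m, u), (32, p, d, q, c), (32, p, d, q, v), (32, q, c, c, w), (32, q, c, m, u), (32, q, c, p, d), (32, q, v, c, w), (32, q, v, m, u), (32, q, v, p, d)}
π[G2, D]: project onto (G2, D) (22 duplicate(s) eliminated) → {(c, 32), (d, 21), (d, 32), (p, 21), (u, 32), (v, 32), (w, 32), (z, 21)}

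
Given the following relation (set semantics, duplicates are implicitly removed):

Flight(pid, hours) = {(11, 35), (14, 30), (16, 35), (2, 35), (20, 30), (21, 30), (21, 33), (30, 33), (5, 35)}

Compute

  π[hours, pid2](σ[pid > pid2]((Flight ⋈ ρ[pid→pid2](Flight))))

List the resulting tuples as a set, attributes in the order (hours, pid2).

{(30, 14), (30, 20), (33, 21), (35, 11), (35, 2), (35, 5)}

ρ[pid→pid2]: schema becomes (pid2, hours); tuples unchanged.
Natural join on hours: {(11, 35, 11), (11, 35, 16), (11, 35, 2), (11, 35, 5), (14, 30, 14), (14, 30, 20), (14, 30, 21), (16, 35, 11), (16, 35, 16), (16, 35, 2), (16, 35, 5), (2, 35, 11), (2, 35, 16), (2, 35, 2), (2, 35, 5), (20, 30, 14), (20, 30, 20), (20, 30, 21), (21, 30, 14), (21, 30, 20), (21, 30, 21), (21, 33, 21), (21, 33, 30), (30, 33, 21), (30, 33, 30), (5, 35, 11), (5, 35, 16), (5, 35, 2), (5, 35, 5)}
Apply σ_{pid > pid2}; surviving tuples: {(11, 35, 2), (11, 35, 5), (16, 35, 11), (16, 35, 2), (16, 35, 5), (20, 30, 14), (21, 30, 14), (21, 30, 20), (30, 33, 21), (5, 35, 2)}
π[hours, pid2]: project onto (hours, pid2) (4 duplicate(s) eliminated) → {(30, 14), (30, 20), (33, 21), (35, 11), (35, 2), (35, 5)}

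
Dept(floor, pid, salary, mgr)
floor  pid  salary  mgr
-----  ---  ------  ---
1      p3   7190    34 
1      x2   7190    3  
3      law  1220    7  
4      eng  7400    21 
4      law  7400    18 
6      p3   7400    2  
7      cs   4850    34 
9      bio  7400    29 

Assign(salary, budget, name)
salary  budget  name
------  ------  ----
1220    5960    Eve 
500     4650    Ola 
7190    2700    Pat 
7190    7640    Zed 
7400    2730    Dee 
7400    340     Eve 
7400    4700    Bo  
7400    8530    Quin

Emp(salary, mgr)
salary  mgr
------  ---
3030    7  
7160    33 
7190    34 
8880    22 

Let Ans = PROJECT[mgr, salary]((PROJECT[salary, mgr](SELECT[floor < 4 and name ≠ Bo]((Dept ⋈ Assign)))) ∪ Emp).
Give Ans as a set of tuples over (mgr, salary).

{(22, 8880), (3, 7190), (33, 7160), (34, 7190), (7, 1220), (7, 3030)}

Natural join on salary: {(1, p3, 7190, 34, 2700, Pat), (1, p3, 7190, 34, 7640, Zed), (1, x2, 7190, 3, 2700, Pat), (1, x2, 7190, 3, 7640, Zed), (3, law, 1220, 7, 5960, Eve), (4, eng, 7400, 21, 2730, Dee), (4, eng, 7400, 21, 340, Eve), (4, eng, 7400, 21, 4700, Bo), (4, eng, 7400, 21, 8530, Quin), (4, law, 7400, 18, 2730, Dee), (4, law, 7400, 18, 340, Eve), (4, law, 7400, 18, 4700, Bo), (4, law, 7400, 18, 8530, Quin), (6, p3, 7400, 2, 2730, Dee), (6, p3, 7400, 2, 340, Eve), (6, p3, 7400, 2, 4700, Bo), (6, p3, 7400, 2, 8530, Quin), (9, bio, 7400, 29, 2730, Dee), (9, bio, 7400, 29, 340, Eve), (9, bio, 7400, 29, 4700, Bo), (9, bio, 7400, 29, 8530, Quin)}
Selection floor < 4 and name ≠ Bo: {(1, p3, 7190, 34, 2700, Pat), (1, p3, 7190, 34, 7640, Zed), (1, x2, 7190, 3, 2700, Pat), (1, x2, 7190, 3, 7640, Zed), (3, law, 1220, 7, 5960, Eve)}
π[salary, mgr]: project onto (salary, mgr) (2 duplicate(s) eliminated) → {(1220, 7), (7190, 3), (7190, 34)}
Union: {(1220, 7), (7190, 3), (7190, 34)} with {(3030, 7), (7160, 33), (7190, 34), (8880, 22)} → {(1220, 7), (3030, 7), (7160, 33), (7190, 3), (7190, 34), (8880, 22)}
π[mgr, salary]: project onto (mgr, salary) → {(22, 8880), (3, 7190), (33, 7160), (34, 7190), (7, 1220), (7, 3030)}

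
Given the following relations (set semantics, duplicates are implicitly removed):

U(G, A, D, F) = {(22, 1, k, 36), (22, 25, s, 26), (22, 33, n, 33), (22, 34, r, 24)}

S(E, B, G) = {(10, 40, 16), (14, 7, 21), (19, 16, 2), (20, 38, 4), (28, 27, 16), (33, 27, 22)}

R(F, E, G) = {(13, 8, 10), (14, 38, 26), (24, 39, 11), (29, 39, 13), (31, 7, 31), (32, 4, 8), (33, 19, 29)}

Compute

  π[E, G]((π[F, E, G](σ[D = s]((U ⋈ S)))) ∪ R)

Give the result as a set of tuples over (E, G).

{(19, 29), (33, 22), (38, 26), (39, 11), (39, 13), (4, 8), (7, 31), (8, 10)}

Joining U and S on G yields {(22, 1, k, 36, 33, 27), (22, 25, s, 26, 33, 27), (22, 33, n, 33, 33, 27), (22, 34, r, 24, 33, 27)}.
Apply σ_{D = s}; surviving tuples: {(22, 25, s, 26, 33, 27)}
Keep only column(s) F, E, G: {(26, 33, 22)}
Set union of the two operands is {(13, 8, 10), (14, 38, 26), (24, 39, 11), (26, 33, 22), (29, 39, 13), (31, 7, 31), (32, 4, 8), (33, 19, 29)}.
Keep only column(s) E, G: {(19, 29), (33, 22), (38, 26), (39, 11), (39, 13), (4, 8), (7, 31), (8, 10)}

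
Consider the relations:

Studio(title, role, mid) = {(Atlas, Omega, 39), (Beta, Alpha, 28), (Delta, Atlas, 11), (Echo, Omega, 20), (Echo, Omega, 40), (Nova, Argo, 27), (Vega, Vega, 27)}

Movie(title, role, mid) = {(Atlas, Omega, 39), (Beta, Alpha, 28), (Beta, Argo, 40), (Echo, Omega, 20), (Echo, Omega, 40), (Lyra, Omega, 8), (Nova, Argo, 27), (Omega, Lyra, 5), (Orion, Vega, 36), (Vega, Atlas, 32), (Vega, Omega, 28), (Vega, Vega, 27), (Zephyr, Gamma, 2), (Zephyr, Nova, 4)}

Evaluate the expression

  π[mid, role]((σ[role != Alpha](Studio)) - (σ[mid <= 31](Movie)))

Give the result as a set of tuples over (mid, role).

Filtering on role != Alpha leaves {(Atlas, Omega, 39), (Delta, Atlas, 11), (Echo, Omega, 20), (Echo, Omega, 40), (Nova, Argo, 27), (Vega, Vega, 27)}.
Filtering on mid <= 31 leaves {(Beta, Alpha, 28), (Echo, Omega, 20), (Lyra, Omega, 8), (Nova, Argo, 27), (Omega, Lyra, 5), (Vega, Omega, 28), (Vega, Vega, 27), (Zephyr, Gamma, 2), (Zephyr, Nova, 4)}.
Set difference of the two operands is {(Atlas, Omega, 39), (Delta, Atlas, 11), (Echo, Omega, 40)}.
π[mid, role]: project onto (mid, role) → {(11, Atlas), (39, Omega), (40, Omega)}

{(11, Atlas), (39, Omega), (40, Omega)}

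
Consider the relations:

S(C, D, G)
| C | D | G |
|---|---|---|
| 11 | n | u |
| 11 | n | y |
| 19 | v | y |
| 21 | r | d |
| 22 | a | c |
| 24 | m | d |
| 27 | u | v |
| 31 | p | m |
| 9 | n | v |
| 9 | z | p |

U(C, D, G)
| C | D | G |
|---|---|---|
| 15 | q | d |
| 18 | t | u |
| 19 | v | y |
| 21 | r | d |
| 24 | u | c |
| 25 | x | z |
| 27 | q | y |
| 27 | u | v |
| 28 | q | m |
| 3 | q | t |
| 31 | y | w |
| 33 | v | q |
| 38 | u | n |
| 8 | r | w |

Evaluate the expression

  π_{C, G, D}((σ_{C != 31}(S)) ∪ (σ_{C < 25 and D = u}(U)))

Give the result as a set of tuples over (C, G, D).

{(11, u, n), (11, y, n), (19, y, v), (21, d, r), (22, c, a), (24, c, u), (24, d, m), (27, v, u), (9, p, z), (9, v, n)}

σ[C != 31]: keep tuples satisfying C != 31 → {(11, n, u), (11, n, y), (19, v, y), (21, r, d), (22, a, c), (24, m, d), (27, u, v), (9, n, v), (9, z, p)}
σ[C < 25 and D = u]: keep tuples satisfying C < 25 and D = u → {(24, u, c)}
Set union of the two operands is {(11, n, u), (11, n, y), (19, v, y), (21, r, d), (22, a, c), (24, m, d), (24, u, c), (27, u, v), (9, n, v), (9, z, p)}.
Projecting to C, G, D: {(11, u, n), (11, y, n), (19, y, v), (21, d, r), (22, c, a), (24, c, u), (24, d, m), (27, v, u), (9, p, z), (9, v, n)}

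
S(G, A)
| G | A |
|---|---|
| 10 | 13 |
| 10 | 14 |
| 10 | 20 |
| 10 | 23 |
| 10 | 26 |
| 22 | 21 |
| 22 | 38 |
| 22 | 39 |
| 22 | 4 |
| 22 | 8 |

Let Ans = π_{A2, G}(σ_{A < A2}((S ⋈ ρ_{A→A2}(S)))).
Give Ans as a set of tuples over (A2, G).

{(14, 10), (20, 10), (21, 22), (23, 10), (26, 10), (38, 22), (39, 22), (8, 22)}

ρ[A→A2]: schema becomes (G, A2); tuples unchanged.
S ⋈ ρ_{A→A2}(S) (natural join on G): {(10, 13, 13), (10, 13, 14), (10, 13, 20), (10, 13, 23), (10, 13, 26), (10, 14, 13), (10, 14, 14), (10, 14, 20), (10, 14, 23), (10, 14, 26), (10, 20, 13), (10, 20, 14), (10, 20, 20), (10, 20, 23), (10, 20, 26), (10, 23, 13), (10, 23, 14), (10, 23, 20), (10, 23, 23), (10, 23, 26), (10, 26, 13), (10, 26, 14), (10, 26, 20), (10, 26, 23), (10, 26, 26), (22, 21, 21), (22, 21, 38), (22, 21, 39), (22, 21, 4), (22, 21, 8), (22, 38, 21), (22, 38, 38), (22, 38, 39), (22, 38, 4), (22, 38, 8), (22, 39, 21), (22, 39, 38), (22, 39, 39), (22, 39, 4), (22, 39, 8), (22, 4, 21), (22, 4, 38), (22, 4, 39), (22, 4, 4), (22, 4, 8), (22, 8, 21), (22, 8, 38), (22, 8, 39), (22, 8, 4), (22, 8, 8)}
σ[A < A2]: keep tuples satisfying A < A2 → {(10, 13, 14), (10, 13, 20), (10, 13, 23), (10, 13, 26), (10, 14, 20), (10, 14, 23), (10, 14, 26), (10, 20, 23), (10, 20, 26), (10, 23, 26), (22, 21, 38), (22, 21, 39), (22, 38, 39), (22, 4, 21), (22, 4, 38), (22, 4, 39), (22, 4, 8), (22, 8, 21), (22, 8, 38), (22, 8, 39)}
Projecting to A2, G (12 duplicate(s) eliminated): {(14, 10), (20, 10), (21, 22), (23, 10), (26, 10), (38, 22), (39, 22), (8, 22)}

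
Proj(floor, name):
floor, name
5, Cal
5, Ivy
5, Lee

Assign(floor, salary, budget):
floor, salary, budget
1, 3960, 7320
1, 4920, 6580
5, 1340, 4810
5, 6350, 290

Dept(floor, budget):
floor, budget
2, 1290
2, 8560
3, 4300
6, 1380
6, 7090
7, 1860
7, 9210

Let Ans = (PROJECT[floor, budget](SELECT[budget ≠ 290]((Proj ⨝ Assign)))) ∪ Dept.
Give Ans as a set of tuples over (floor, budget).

{(2, 1290), (2, 8560), (3, 4300), (5, 4810), (6, 1380), (6, 7090), (7, 1860), (7, 9210)}

Proj ⋈ Assign (natural join on floor): {(5, Cal, 1340, 4810), (5, Cal, 6350, 290), (5, Ivy, 1340, 4810), (5, Ivy, 6350, 290), (5, Lee, 1340, 4810), (5, Lee, 6350, 290)}
σ[budget ≠ 290]: keep tuples satisfying budget ≠ 290 → {(5, Cal, 1340, 4810), (5, Ivy, 1340, 4810), (5, Lee, 1340, 4810)}
Projecting to floor, budget (2 duplicate(s) eliminated): {(5, 4810)}
Set union of the two operands is {(2, 1290), (2, 8560), (3, 4300), (5, 4810), (6, 1380), (6, 7090), (7, 1860), (7, 9210)}.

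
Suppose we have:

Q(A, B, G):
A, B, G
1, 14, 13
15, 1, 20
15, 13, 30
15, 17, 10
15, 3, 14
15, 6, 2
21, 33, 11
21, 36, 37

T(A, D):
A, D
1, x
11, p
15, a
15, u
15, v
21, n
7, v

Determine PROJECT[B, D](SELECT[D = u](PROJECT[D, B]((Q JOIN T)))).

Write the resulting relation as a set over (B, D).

{(1, u), (13, u), (17, u), (3, u), (6, u)}

Q ⋈ T (natural join on A): {(1, 14, 13, x), (15, 1, 20, a), (15, 1, 20, u), (15, 1, 20, v), (15, 13, 30, a), (15, 13, 30, u), (15, 13, 30, v), (15, 17, 10, a), (15, 17, 10, u), (15, 17, 10, v), (15, 3, 14, a), (15, 3, 14, u), (15, 3, 14, v), (15, 6, 2, a), (15, 6, 2, u), (15, 6, 2, v), (21, 33, 11, n), (21, 36, 37, n)}
π[D, B]: project onto (D, B) → {(a, 1), (a, 13), (a, 17), (a, 3), (a, 6), (n, 33), (n, 36), (u, 1), (u, 13), (u, 17), (u, 3), (u, 6), (v, 1), (v, 13), (v, 17), (v, 3), (v, 6), (x, 14)}
Apply σ_{D = u}; surviving tuples: {(u, 1), (u, 13), (u, 17), (u, 3), (u, 6)}
π[B, D]: project onto (B, D) → {(1, u), (13, u), (17, u), (3, u), (6, u)}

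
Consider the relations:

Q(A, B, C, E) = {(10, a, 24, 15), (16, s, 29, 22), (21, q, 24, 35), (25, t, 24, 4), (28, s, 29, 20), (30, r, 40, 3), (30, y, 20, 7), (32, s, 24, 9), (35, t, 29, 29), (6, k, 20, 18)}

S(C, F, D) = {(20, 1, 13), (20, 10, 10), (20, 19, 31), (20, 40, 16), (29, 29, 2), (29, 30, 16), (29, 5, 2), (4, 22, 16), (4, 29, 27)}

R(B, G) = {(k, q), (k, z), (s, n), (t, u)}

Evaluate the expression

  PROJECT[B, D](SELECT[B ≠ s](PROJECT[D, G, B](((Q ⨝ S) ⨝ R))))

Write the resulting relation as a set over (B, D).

Q ⋈ S (natural join on C): {(16, s, 29, 22, 29, 2), (16, s, 29, 22, 30, 16), (16, s, 29, 22, 5, 2), (28, s, 29, 20, 29, 2), (28, s, 29, 20, 30, 16), (28, s, 29, 20, 5, 2), (30, y, 20, 7, 1, 13), (30, y, 20, 7, 10, 10), (30, y, 20, 7, 19, 31), (30, y, 20, 7, 40, 16), (35, t, 29, 29, 29, 2), (35, t, 29, 29, 30, 16), (35, t, 29, 29, 5, 2), (6, k, 20, 18, 1, 13), (6, k, 20, 18, 10, 10), (6, k, 20, 18, 19, 31), (6, k, 20, 18, 40, 16)}
(Q ⨝ S) ⋈ R (natural join on B): {(16, s, 29, 22, 29, 2, n), (16, s, 29, 22, 30, 16, n), (16, s, 29, 22, 5, 2, n), (28, s, 29, 20, 29, 2, n), (28, s, 29, 20, 30, 16, n), (28, s, 29, 20, 5, 2, n), (35, t, 29, 29, 29, 2, u), (35, t, 29, 29, 30, 16, u), (35, t, 29, 29, 5, 2, u), (6, k, 20, 18, 1, 13, q), (6, k, 20, 18, 1, 13, z), (6, k, 20, 18, 10, 10, q), (6, k, 20, 18, 10, 10, z), (6, k, 20, 18, 19, 31, q), (6, k, 20, 18, 19, 31, z), (6, k, 20, 18, 40, 16, q), (6, k, 20, 18, 40, 16, z)}
Keep only column(s) D, G, B (5 duplicate(s) eliminated): {(10, q, k), (10, z, k), (13, q, k), (13, z, k), (16, n, s), (16, q, k), (16, u, t), (16, z, k), (2, n, s), (2, u, t), (31, q, k), (31, z, k)}
Filtering on B ≠ s leaves {(10, q, k), (10, z, k), (13, q, k), (13, z, k), (16, q, k), (16, u, t), (16, z, k), (2, u, t), (31, q, k), (31, z, k)}.
Keep only column(s) B, D (4 duplicate(s) eliminated): {(k, 10), (k, 13), (k, 16), (k, 31), (t, 16), (t, 2)}

{(k, 10), (k, 13), (k, 16), (k, 31), (t, 16), (t, 2)}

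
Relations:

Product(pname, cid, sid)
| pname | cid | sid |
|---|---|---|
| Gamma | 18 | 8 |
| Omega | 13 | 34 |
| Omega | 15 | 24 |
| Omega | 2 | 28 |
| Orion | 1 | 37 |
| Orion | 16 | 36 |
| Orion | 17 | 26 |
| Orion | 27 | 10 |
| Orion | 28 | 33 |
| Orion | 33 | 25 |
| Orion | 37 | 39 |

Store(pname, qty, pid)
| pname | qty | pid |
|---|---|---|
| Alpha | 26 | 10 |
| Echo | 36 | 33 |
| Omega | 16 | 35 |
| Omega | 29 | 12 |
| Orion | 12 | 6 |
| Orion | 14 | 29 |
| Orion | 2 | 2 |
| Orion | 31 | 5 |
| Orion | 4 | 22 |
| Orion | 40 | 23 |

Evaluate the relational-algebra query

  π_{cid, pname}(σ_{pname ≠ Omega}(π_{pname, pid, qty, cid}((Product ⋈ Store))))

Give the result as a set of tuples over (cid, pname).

{(1, Orion), (16, Orion), (17, Orion), (27, Orion), (28, Orion), (33, Orion), (37, Orion)}

Natural join on pname: {(Omega, 13, 34, 16, 35), (Omega, 13, 34, 29, 12), (Omega, 15, 24, 16, 35), (Omega, 15, 24, 29, 12), (Omega, 2, 28, 16, 35), (Omega, 2, 28, 29, 12), (Orion, 1, 37, 12, 6), (Orion, 1, 37, 14, 29), (Orion, 1, 37, 2, 2), (Orion, 1, 37, 31, 5), (Orion, 1, 37, 4, 22), (Orion, 1, 37, 40, 23), (Orion, 16, 36, 12, 6), (Orion, 16, 36, 14, 29), (Orion, 16, 36, 2, 2), (Orion, 16, 36, 31, 5), (Orion, 16, 36, 4, 22), (Orion, 16, 36, 40, 23), (Orion, 17, 26, 12, 6), (Orion, 17, 26, 14, 29), (Orion, 17, 26, 2, 2), (Orion, 17, 26, 31, 5), (Orion, 17, 26, 4, 22), (Orion, 17, 26, 40, 23), (Orion, 27, 10, 12, 6), (Orion, 27, 10, 14, 29), (Orion, 27, 10, 2, 2), (Orion, 27, 10, 31, 5), (Orion, 27, 10, 4, 22), (Orion, 27, 10, 40, 23), (Orion, 28, 33, 12, 6), (Orion, 28, 33, 14, 29), (Orion, 28, 33, 2, 2), (Orion, 28, 33, 31, 5), (Orion, 28, 33, 4, 22), (Orion, 28, 33, 40, 23), (Orion, 33, 25, 12, 6), (Orion, 33, 25, 14, 29), (Orion, 33, 25, 2, 2), (Orion, 33, 25, 31, 5), (Orion, 33, 25, 4, 22), (Orion, 33, 25, 40, 23), (Orion, 37, 39, 12, 6), (Orion, 37, 39, 14, 29), (Orion, 37, 39, 2, 2), (Orion, 37, 39, 31, 5), (Orion, 37, 39, 4, 22), (Orion, 37, 39, 40, 23)}
π_{pname, pid, qty, cid} gives {(Omega, 12, 29, 13), (Omega, 12, 29, 15), (Omega, 12, 29, 2), (Omega, 35, 16, 13), (Omega, 35, 16, 15), (Omega, 35, 16, 2), (Orion, 2, 2, 1), (Orion, 2, 2, 16), (Orion, 2, 2, 17), (Orion, 2, 2, 27), (Orion, 2, 2, 28), (Orion, 2, 2, 33), (Orion, 2, 2, 37), (Orion, 22, 4, 1), (Orion, 22, 4, 16), (Orion, 22, 4, 17), (Orion, 22, 4, 27), (Orion, 22, 4, 28), (Orion, 22, 4, 33), (Orion, 22, 4, 37), (Orion, 23, 40, 1), (Orion, 23, 40, 16), (Orion, 23, 40, 17), (Orion, 23, 40, 27), (Orion, 23, 40, 28), (Orion, 23, 40, 33), (Orion, 23, 40, 37), (Orion, 29, 14, 1), (Orion, 29, 14, 16), (Orion, 29, 14, 17), (Orion, 29, 14, 27), (Orion, 29, 14, 28), (Orion, 29, 14, 33), (Orion, 29, 14, 37), (Orion, 5, 31, 1), (Orion, 5, 31, 16), (Orion, 5, 31, 17), (Orion, 5, 31, 27), (Orion, 5, 31, 28), (Orion, 5, 31, 33), (Orion, 5, 31, 37), (Orion, 6, 12, 1), (Orion, 6, 12, 16), (Orion, 6, 12, 17), (Orion, 6, 12, 27), (Orion, 6, 12, 28), (Orion, 6, 12, 33), (Orion, 6, 12, 37)}.
Selection pname ≠ Omega: {(Orion, 2, 2, 1), (Orion, 2, 2, 16), (Orion, 2, 2, 17), (Orion, 2, 2, 27), (Orion, 2, 2, 28), (Orion, 2, 2, 33), (Orion, 2, 2, 37), (Orion, 22, 4, 1), (Orion, 22, 4, 16), (Orion, 22, 4, 17), (Orion, 22, 4, 27), (Orion, 22, 4, 28), (Orion, 22, 4, 33), (Orion, 22, 4, 37), (Orion, 23, 40, 1), (Orion, 23, 40, 16), (Orion, 23, 40, 17), (Orion, 23, 40, 27), (Orion, 23, 40, 28), (Orion, 23, 40, 33), (Orion, 23, 40, 37), (Orion, 29, 14, 1), (Orion, 29, 14, 16), (Orion, 29, 14, 17), (Orion, 29, 14, 27), (Orion, 29, 14, 28), (Orion, 29, 14, 33), (Orion, 29, 14, 37), (Orion, 5, 31, 1), (Orion, 5, 31, 16), (Orion, 5, 31, 17), (Orion, 5, 31, 27), (Orion, 5, 31, 28), (Orion, 5, 31, 33), (Orion, 5, 31, 37), (Orion, 6, 12, 1), (Orion, 6, 12, 16), (Orion, 6, 12, 17), (Orion, 6, 12, 27), (Orion, 6, 12, 28), (Orion, 6, 12, 33), (Orion, 6, 12, 37)}
π_{cid, pname} gives {(1, Orion), (16, Orion), (17, Orion), (27, Orion), (28, Orion), (33, Orion), (37, Orion)} (35 duplicate(s) eliminated).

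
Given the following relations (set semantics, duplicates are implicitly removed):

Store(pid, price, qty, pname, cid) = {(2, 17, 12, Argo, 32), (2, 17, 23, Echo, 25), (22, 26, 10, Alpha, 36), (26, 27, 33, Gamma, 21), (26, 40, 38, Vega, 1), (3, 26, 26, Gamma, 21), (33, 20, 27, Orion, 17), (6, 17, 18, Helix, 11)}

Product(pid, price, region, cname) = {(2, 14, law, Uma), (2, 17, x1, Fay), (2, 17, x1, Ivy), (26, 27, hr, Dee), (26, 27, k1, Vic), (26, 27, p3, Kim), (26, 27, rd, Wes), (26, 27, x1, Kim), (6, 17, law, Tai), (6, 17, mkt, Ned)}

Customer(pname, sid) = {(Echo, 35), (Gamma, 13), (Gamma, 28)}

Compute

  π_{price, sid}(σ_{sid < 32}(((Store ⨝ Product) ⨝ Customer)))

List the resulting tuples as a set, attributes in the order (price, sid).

{(27, 13), (27, 28)}

Joining Store and Product on pid, price yields {(2, 17, 12, Argo, 32, x1, Fay), (2, 17, 12, Argo, 32, x1, Ivy), (2, 17, 23, Echo, 25, x1, Fay), (2, 17, 23, Echo, 25, x1, Ivy), (26, 27, 33, Gamma, 21, hr, Dee), (26, 27, 33, Gamma, 21, k1, Vic), (26, 27, 33, Gamma, 21, p3, Kim), (26, 27, 33, Gamma, 21, rd, Wes), (26, 27, 33, Gamma, 21, x1, Kim), (6, 17, 18, Helix, 11, law, Tai), (6, 17, 18, Helix, 11, mkt, Ned)}.
Joining (Store ⨝ Product) and Customer on pname yields {(2, 17, 23, Echo, 25, x1, Fay, 35), (2, 17, 23, Echo, 25, x1, Ivy, 35), (26, 27, 33, Gamma, 21, hr, Dee, 13), (26, 27, 33, Gamma, 21, hr, Dee, 28), (26, 27, 33, Gamma, 21, k1, Vic, 13), (26, 27, 33, Gamma, 21, k1, Vic, 28), (26, 27, 33, Gamma, 21, p3, Kim, 13), (26, 27, 33, Gamma, 21, p3, Kim, 28), (26, 27, 33, Gamma, 21, rd, Wes, 13), (26, 27, 33, Gamma, 21, rd, Wes, 28), (26, 27, 33, Gamma, 21, x1, Kim, 13), (26, 27, 33, Gamma, 21, x1, Kim, 28)}.
Selection sid < 32: {(26, 27, 33, Gamma, 21, hr, Dee, 13), (26, 27, 33, Gamma, 21, hr, Dee, 28), (26, 27, 33, Gamma, 21, k1, Vic, 13), (26, 27, 33, Gamma, 21, k1, Vic, 28), (26, 27, 33, Gamma, 21, p3, Kim, 13), (26, 27, 33, Gamma, 21, p3, Kim, 28), (26, 27, 33, Gamma, 21, rd, Wes, 13), (26, 27, 33, Gamma, 21, rd, Wes, 28), (26, 27, 33, Gamma, 21, x1, Kim, 13), (26, 27, 33, Gamma, 21, x1, Kim, 28)}
Keep only column(s) price, sid (8 duplicate(s) eliminated): {(27, 13), (27, 28)}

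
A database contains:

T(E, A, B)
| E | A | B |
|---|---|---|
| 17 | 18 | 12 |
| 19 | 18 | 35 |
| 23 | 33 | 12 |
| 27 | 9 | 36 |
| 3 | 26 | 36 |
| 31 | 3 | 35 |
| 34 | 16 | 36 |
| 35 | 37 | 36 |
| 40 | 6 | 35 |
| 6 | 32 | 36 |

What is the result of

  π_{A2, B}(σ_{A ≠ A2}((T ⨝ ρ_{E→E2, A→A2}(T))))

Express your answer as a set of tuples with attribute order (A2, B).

ρ[E→E2, A→A2]: schema becomes (E2, A2, B); tuples unchanged.
Natural join on B: {(17, 18, 12, 17, 18), (17, 18, 12, 23, 33), (19, 18, 35, 19, 18), (19, 18, 35, 31, 3), (19, 18, 35, 40, 6), (23, 33, 12, 17, 18), (23, 33, 12, 23, 33), (27, 9, 36, 27, 9), (27, 9, 36, 3, 26), (27, 9, 36, 34, 16), (27, 9, 36, 35, 37), (27, 9, 36, 6, 32), (3, 26, 36, 27, 9), (3, 26, 36, 3, 26), (3, 26, 36, 34, 16), (3, 26, 36, 35, 37), (3, 26, 36, 6, 32), (31, 3, 35, 19, 18), (31, 3, 35, 31, 3), (31, 3, 35, 40, 6), (34, 16, 36, 27, 9), (34, 16, 36, 3, 26), (34, 16, 36, 34, 16), (34, 16, 36, 35, 37), (34, 16, 36, 6, 32), (35, 37, 36, 27, 9), (35, 37, 36, 3, 26), (35, 37, 36, 34, 16), (35, 37, 36, 35, 37), (35, 37, 36, 6, 32), (40, 6, 35, 19, 18), (40, 6, 35, 31, 3), (40, 6, 35, 40, 6), (6, 32, 36, 27, 9), (6, 32, 36, 3, 26), (6, 32, 36, 34, 16), (6, 32, 36, 35, 37), (6, 32, 36, 6, 32)}
σ[A ≠ A2]: keep tuples satisfying A ≠ A2 → {(17, 18, 12, 23, 33), (19, 18, 35, 31, 3), (19, 18, 35, 40, 6), (23, 33, 12, 17, 18), (27, 9, 36, 3, 26), (27, 9, 36, 34, 16), (27, 9, 36, 35, 37), (27, 9, 36, 6, 32), (3, 26, 36, 27, 9), (3, 26, 36, 34, 16), (3, 26, 36, 35, 37), (3, 26, 36, 6, 32), (31, 3, 35, 19, 18), (31, 3, 35, 40, 6), (34, 16, 36, 27, 9), (34, 16, 36, 3, 26), (34, 16, 36, 35, 37), (34, 16, 36, 6, 32), (35, 37, 36, 27, 9), (35, 37, 36, 3, 26), (35, 37, 36, 34, 16), (35, 37, 36, 6, 32), (40, 6, 35, 19, 18), (40, 6, 35, 31, 3), (6, 32, 36, 27, 9), (6, 32, 36, 3, 26), (6, 32, 36, 34, 16), (6, 32, 36, 35, 37)}
Projecting to A2, B (18 duplicate(s) eliminated): {(16, 36), (18, 12), (18, 35), (26, 36), (3, 35), (32, 36), (33, 12), (37, 36), (6, 35), (9, 36)}

{(16, 36), (18, 12), (18, 35), (26, 36), (3, 35), (32, 36), (33, 12), (37, 36), (6, 35), (9, 36)}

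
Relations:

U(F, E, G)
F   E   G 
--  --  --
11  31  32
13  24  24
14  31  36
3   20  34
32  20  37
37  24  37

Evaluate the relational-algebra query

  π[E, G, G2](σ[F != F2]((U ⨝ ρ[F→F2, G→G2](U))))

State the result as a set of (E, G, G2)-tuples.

{(20, 34, 37), (20, 37, 34), (24, 24, 37), (24, 37, 24), (31, 32, 36), (31, 36, 32)}

ρ[F→F2, G→G2]: schema becomes (F2, E, G2); tuples unchanged.
U ⋈ ρ[F→F2, G→G2](U) (natural join on E): {(11, 31, 32, 11, 32), (11, 31, 32, 14, 36), (13, 24, 24, 13, 24), (13, 24, 24, 37, 37), (14, 31, 36, 11, 32), (14, 31, 36, 14, 36), (3, 20, 34, 3, 34), (3, 20, 34, 32, 37), (32, 20, 37, 3, 34), (32, 20, 37, 32, 37), (37, 24, 37, 13, 24), (37, 24, 37, 37, 37)}
Filtering on F != F2 leaves {(11, 31, 32, 14, 36), (13, 24, 24, 37, 37), (14, 31, 36, 11, 32), (3, 20, 34, 32, 37), (32, 20, 37, 3, 34), (37, 24, 37, 13, 24)}.
π_{E, G, G2} gives {(20, 34, 37), (20, 37, 34), (24, 24, 37), (24, 37, 24), (31, 32, 36), (31, 36, 32)}.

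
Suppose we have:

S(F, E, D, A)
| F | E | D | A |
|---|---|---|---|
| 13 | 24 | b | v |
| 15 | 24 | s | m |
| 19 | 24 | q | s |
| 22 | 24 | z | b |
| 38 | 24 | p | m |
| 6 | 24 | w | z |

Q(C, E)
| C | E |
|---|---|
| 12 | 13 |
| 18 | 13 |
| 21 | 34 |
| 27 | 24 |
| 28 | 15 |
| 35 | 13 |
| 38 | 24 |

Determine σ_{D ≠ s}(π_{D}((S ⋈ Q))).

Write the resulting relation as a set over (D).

{b, p, q, w, z}

Joining S and Q on E yields {(13, 24, b, v, 27), (13, 24, b, v, 38), (15, 24, s, m, 27), (15, 24, s, m, 38), (19, 24, q, s, 27), (19, 24, q, s, 38), (22, 24, z, b, 27), (22, 24, z, b, 38), (38, 24, p, m, 27), (38, 24, p, m, 38), (6, 24, w, z, 27), (6, 24, w, z, 38)}.
π[D]: project onto (D) (6 duplicate(s) eliminated) → {b, p, q, s, w, z}
σ[D ≠ s]: keep tuples satisfying D ≠ s → {b, p, q, w, z}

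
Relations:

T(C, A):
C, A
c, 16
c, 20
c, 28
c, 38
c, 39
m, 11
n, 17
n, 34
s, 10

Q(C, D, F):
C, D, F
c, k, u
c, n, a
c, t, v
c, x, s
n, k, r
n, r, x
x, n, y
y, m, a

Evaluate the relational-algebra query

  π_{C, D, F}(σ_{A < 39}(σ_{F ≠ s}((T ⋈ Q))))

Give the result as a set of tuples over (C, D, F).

Natural join on C: {(c, 16, k, u), (c, 16, n, a), (c, 16, t, v), (c, 16, x, s), (c, 20, k, u), (c, 20, n, a), (c, 20, t, v), (c, 20, x, s), (c, 28, k, u), (c, 28, n, a), (c, 28, t, v), (c, 28, x, s), (c, 38, k, u), (c, 38, n, a), (c, 38, t, v), (c, 38, x, s), (c, 39, k, u), (c, 39, n, a), (c, 39, t, v), (c, 39, x, s), (n, 17, k, r), (n, 17, r, x), (n, 34, k, r), (n, 34, r, x)}
Selection F ≠ s: {(c, 16, k, u), (c, 16, n, a), (c, 16, t, v), (c, 20, k, u), (c, 20, n, a), (c, 20, t, v), (c, 28, k, u), (c, 28, n, a), (c, 28, t, v), (c, 38, k, u), (c, 38, n, a), (c, 38, t, v), (c, 39, k, u), (c, 39, n, a), (c, 39, t, v), (n, 17, k, r), (n, 17, r, x), (n, 34, k, r), (n, 34, r, x)}
Selection A < 39: {(c, 16, k, u), (c, 16, n, a), (c, 16, t, v), (c, 20, k, u), (c, 20, n, a), (c, 20, t, v), (c, 28, k, u), (c, 28, n, a), (c, 28, t, v), (c, 38, k, u), (c, 38, n, a), (c, 38, t, v), (n, 17, k, r), (n, 17, r, x), (n, 34, k, r), (n, 34, r, x)}
Projecting to C, D, F (11 duplicate(s) eliminated): {(c, k, u), (c, n, a), (c, t, v), (n, k, r), (n, r, x)}

{(c, k, u), (c, n, a), (c, t, v), (n, k, r), (n, r, x)}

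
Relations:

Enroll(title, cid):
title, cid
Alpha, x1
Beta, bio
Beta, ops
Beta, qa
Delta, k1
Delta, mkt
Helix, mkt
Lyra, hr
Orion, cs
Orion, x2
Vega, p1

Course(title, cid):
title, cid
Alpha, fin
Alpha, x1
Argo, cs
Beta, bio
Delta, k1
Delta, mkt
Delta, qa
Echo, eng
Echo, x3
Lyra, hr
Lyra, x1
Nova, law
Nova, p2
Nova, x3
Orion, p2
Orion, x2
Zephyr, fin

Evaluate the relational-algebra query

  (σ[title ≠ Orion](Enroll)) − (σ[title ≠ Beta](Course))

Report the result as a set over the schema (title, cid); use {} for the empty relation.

σ[title ≠ Orion]: keep tuples satisfying title ≠ Orion → {(Alpha, x1), (Beta, bio), (Beta, ops), (Beta, qa), (Delta, k1), (Delta, mkt), (Helix, mkt), (Lyra, hr), (Vega, p1)}
σ[title ≠ Beta]: keep tuples satisfying title ≠ Beta → {(Alpha, fin), (Alpha, x1), (Argo, cs), (Delta, k1), (Delta, mkt), (Delta, qa), (Echo, eng), (Echo, x3), (Lyra, hr), (Lyra, x1), (Nova, law), (Nova, p2), (Nova, x3), (Orion, p2), (Orion, x2), (Zephyr, fin)}
Taking the difference: {(Beta, bio), (Beta, ops), (Beta, qa), (Helix, mkt), (Vega, p1)}

{(Beta, bio), (Beta, ops), (Beta, qa), (Helix, mkt), (Vega, p1)}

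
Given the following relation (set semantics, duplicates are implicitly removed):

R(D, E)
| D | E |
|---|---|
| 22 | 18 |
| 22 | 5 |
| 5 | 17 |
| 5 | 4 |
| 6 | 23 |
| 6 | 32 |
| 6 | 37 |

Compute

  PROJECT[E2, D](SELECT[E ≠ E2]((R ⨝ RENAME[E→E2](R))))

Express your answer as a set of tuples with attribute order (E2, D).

ρ[E→E2]: schema becomes (D, E2); tuples unchanged.
R ⋈ RENAME[E→E2](R) (natural join on D): {(22, 18, 18), (22, 18, 5), (22, 5, 18), (22, 5, 5), (5, 17, 17), (5, 17, 4), (5, 4, 17), (5, 4, 4), (6, 23, 23), (6, 23, 32), (6, 23, 37), (6, 32, 23), (6, 32, 32), (6, 32, 37), (6, 37, 23), (6, 37, 32), (6, 37, 37)}
Selection E ≠ E2: {(22, 18, 5), (22, 5, 18), (5, 17, 4), (5, 4, 17), (6, 23, 32), (6, 23, 37), (6, 32, 23), (6, 32, 37), (6, 37, 23), (6, 37, 32)}
Projecting to E2, D (3 duplicate(s) eliminated): {(17, 5), (18, 22), (23, 6), (32, 6), (37, 6), (4, 5), (5, 22)}

{(17, 5), (18, 22), (23, 6), (32, 6), (37, 6), (4, 5), (5, 22)}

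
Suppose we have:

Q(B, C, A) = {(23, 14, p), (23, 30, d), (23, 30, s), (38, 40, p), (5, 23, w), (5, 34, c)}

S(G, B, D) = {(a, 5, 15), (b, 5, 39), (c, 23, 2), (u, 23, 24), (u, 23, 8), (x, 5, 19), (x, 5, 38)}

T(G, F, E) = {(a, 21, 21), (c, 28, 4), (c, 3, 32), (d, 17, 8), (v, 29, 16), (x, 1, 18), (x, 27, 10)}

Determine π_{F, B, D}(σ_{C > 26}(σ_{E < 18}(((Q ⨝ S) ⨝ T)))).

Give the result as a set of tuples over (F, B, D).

{(27, 5, 19), (27, 5, 38), (28, 23, 2)}

Natural join on B: {(23, 14, p, c, 2), (23, 14, p, u, 24), (23, 14, p, u, 8), (23, 30, d, c, 2), (23, 30, d, u, 24), (23, 30, d, u, 8), (23, 30, s, c, 2), (23, 30, s, u, 24), (23, 30, s, u, 8), (5, 23, w, a, 15), (5, 23, w, b, 39), (5, 23, w, x, 19), (5, 23, w, x, 38), (5, 34, c, a, 15), (5, 34, c, b, 39), (5, 34, c, x, 19), (5, 34, c, x, 38)}
Natural join on G: {(23, 14, p, c, 2, 28, 4), (23, 14, p, c, 2, 3, 32), (23, 30, d, c, 2, 28, 4), (23, 30, d, c, 2, 3, 32), (23, 30, s, c, 2, 28, 4), (23, 30, s, c, 2, 3, 32), (5, 23, w, a, 15, 21, 21), (5, 23, w, x, 19, 1, 18), (5, 23, w, x, 19, 27, 10), (5, 23, w, x, 38, 1, 18), (5, 23, w, x, 38, 27, 10), (5, 34, c, a, 15, 21, 21), (5, 34, c, x, 19, 1, 18), (5, 34, c, x, 19, 27, 10), (5, 34, c, x, 38, 1, 18), (5, 34, c, x, 38, 27, 10)}
Selection E < 18: {(23, 14, p, c, 2, 28, 4), (23, 30, d, c, 2, 28, 4), (23, 30, s, c, 2, 28, 4), (5, 23, w, x, 19, 27, 10), (5, 23, w, x, 38, 27, 10), (5, 34, c, x, 19, 27, 10), (5, 34, c, x, 38, 27, 10)}
Selection C > 26: {(23, 30, d, c, 2, 28, 4), (23, 30, s, c, 2, 28, 4), (5, 34, c, x, 19, 27, 10), (5, 34, c, x, 38, 27, 10)}
π_{F, B, D} gives {(27, 5, 19), (27, 5, 38), (28, 23, 2)} (1 duplicate(s) eliminated).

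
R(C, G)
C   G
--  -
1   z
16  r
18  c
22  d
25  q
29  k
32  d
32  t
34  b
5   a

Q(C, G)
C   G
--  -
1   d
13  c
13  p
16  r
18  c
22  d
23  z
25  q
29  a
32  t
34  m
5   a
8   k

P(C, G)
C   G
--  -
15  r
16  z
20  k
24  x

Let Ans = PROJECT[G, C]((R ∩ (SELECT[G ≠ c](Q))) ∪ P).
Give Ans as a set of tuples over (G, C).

{(a, 5), (d, 22), (k, 20), (q, 25), (r, 15), (r, 16), (t, 32), (x, 24), (z, 16)}

σ[G ≠ c]: keep tuples satisfying G ≠ c → {(1, d), (13, p), (16, r), (22, d), (23, z), (25, q), (29, a), (32, t), (34, m), (5, a), (8, k)}
Intersection: {(1, z), (16, r), (18, c), (22, d), (25, q), (29, k), (32, d), (32, t), (34, b), (5, a)} with {(1, d), (13, p), (16, r), (22, d), (23, z), (25, q), (29, a), (32, t), (34, m), (5, a), (8, k)} → {(16, r), (22, d), (25, q), (32, t), (5, a)}
Union: {(16, r), (22, d), (25, q), (32, t), (5, a)} with {(15, r), (16, z), (20, k), (24, x)} → {(15, r), (16, r), (16, z), (20, k), (22, d), (24, x), (25, q), (32, t), (5, a)}
π_{G, C} gives {(a, 5), (d, 22), (k, 20), (q, 25), (r, 15), (r, 16), (t, 32), (x, 24), (z, 16)}.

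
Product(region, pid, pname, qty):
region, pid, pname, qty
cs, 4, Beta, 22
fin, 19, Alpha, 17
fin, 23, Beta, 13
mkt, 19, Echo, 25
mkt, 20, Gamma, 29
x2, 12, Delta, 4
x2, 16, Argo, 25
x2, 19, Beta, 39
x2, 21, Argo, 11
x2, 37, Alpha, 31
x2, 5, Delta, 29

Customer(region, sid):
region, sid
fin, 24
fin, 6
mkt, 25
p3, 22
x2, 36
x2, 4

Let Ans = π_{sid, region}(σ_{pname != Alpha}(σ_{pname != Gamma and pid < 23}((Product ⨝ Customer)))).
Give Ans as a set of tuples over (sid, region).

{(25, mkt), (36, x2), (4, x2)}

Natural join on region: {(fin, 19, Alpha, 17, 24), (fin, 19, Alpha, 17, 6), (fin, 23, Beta, 13, 24), (fin, 23, Beta, 13, 6), (mkt, 19, Echo, 25, 25), (mkt, 20, Gamma, 29, 25), (x2, 12, Delta, 4, 36), (x2, 12, Delta, 4, 4), (x2, 16, Argo, 25, 36), (x2, 16, Argo, 25, 4), (x2, 19, Beta, 39, 36), (x2, 19, Beta, 39, 4), (x2, 21, Argo, 11, 36), (x2, 21, Argo, 11, 4), (x2, 37, Alpha, 31, 36), (x2, 37, Alpha, 31, 4), (x2, 5, Delta, 29, 36), (x2, 5, Delta, 29, 4)}
Selection pname != Gamma and pid < 23: {(fin, 19, Alpha, 17, 24), (fin, 19, Alpha, 17, 6), (mkt, 19, Echo, 25, 25), (x2, 12, Delta, 4, 36), (x2, 12, Delta, 4, 4), (x2, 16, Argo, 25, 36), (x2, 16, Argo, 25, 4), (x2, 19, Beta, 39, 36), (x2, 19, Beta, 39, 4), (x2, 21, Argo, 11, 36), (x2, 21, Argo, 11, 4), (x2, 5, Delta, 29, 36), (x2, 5, Delta, 29, 4)}
Selection pname != Alpha: {(mkt, 19, Echo, 25, 25), (x2, 12, Delta, 4, 36), (x2, 12, Delta, 4, 4), (x2, 16, Argo, 25, 36), (x2, 16, Argo, 25, 4), (x2, 19, Beta, 39, 36), (x2, 19, Beta, 39, 4), (x2, 21, Argo, 11, 36), (x2, 21, Argo, 11, 4), (x2, 5, Delta, 29, 36), (x2, 5, Delta, 29, 4)}
Projecting to sid, region (8 duplicate(s) eliminated): {(25, mkt), (36, x2), (4, x2)}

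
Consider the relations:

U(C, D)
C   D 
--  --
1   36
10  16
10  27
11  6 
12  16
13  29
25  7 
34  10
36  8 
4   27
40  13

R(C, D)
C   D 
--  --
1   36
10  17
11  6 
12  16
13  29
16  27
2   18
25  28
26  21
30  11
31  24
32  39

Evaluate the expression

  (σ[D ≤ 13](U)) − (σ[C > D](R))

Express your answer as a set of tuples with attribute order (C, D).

{(25, 7), (34, 10), (36, 8), (40, 13)}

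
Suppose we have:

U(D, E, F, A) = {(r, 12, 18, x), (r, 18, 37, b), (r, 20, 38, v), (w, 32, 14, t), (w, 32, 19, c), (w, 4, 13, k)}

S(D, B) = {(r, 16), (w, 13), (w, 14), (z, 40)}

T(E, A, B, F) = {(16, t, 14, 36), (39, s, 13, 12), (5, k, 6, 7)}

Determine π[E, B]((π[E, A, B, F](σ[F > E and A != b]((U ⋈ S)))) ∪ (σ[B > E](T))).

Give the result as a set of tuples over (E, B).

{(12, 16), (20, 16), (4, 13), (4, 14), (5, 6)}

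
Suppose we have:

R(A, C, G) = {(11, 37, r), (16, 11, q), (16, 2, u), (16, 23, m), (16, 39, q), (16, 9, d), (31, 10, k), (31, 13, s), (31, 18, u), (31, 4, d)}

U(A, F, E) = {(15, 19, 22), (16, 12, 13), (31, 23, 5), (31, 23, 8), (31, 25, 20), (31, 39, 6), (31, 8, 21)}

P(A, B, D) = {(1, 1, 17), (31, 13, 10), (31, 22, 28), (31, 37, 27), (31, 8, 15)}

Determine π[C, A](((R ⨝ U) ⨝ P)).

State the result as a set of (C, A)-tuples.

{(10, 31), (13, 31), (18, 31), (4, 31)}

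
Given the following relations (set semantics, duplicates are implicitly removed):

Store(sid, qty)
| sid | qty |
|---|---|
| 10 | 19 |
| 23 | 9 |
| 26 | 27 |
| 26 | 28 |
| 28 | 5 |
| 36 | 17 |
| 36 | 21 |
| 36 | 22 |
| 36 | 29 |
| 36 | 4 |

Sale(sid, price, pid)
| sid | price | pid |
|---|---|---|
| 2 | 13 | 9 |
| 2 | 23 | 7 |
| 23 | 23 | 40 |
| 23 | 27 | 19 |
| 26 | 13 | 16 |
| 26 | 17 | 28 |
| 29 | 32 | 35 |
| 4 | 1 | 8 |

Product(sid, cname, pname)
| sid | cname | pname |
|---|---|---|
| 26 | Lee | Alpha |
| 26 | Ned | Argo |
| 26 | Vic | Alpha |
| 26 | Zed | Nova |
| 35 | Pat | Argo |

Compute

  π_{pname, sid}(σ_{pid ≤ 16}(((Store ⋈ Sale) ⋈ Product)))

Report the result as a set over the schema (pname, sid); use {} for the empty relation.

Store ⋈ Sale (natural join on sid): {(23, 9, 23, 40), (23, 9, 27, 19), (26, 27, 13, 16), (26, 27, 17, 28), (26, 28, 13, 16), (26, 28, 17, 28)}
(Store ⋈ Sale) ⋈ Product (natural join on sid): {(26, 27, 13, 16, Lee, Alpha), (26, 27, 13, 16, Ned, Argo), (26, 27, 13, 16, Vic, Alpha), (26, 27, 13, 16, Zed, Nova), (26, 27, 17, 28, Lee, Alpha), (26, 27, 17, 28, Ned, Argo), (26, 27, 17, 28, Vic, Alpha), (26, 27, 17, 28, Zed, Nova), (26, 28, 13, 16, Lee, Alpha), (26, 28, 13, 16, Ned, Argo), (26, 28, 13, 16, Vic, Alpha), (26, 28, 13, 16, Zed, Nova), (26, 28, 17, 28, Lee, Alpha), (26, 28, 17, 28, Ned, Argo), (26, 28, 17, 28, Vic, Alpha), (26, 28, 17, 28, Zed, Nova)}
Apply σ_{pid ≤ 16}; surviving tuples: {(26, 27, 13, 16, Lee, Alpha), (26, 27, 13, 16, Ned, Argo), (26, 27, 13, 16, Vic, Alpha), (26, 27, 13, 16, Zed, Nova), (26, 28, 13, 16, Lee, Alpha), (26, 28, 13, 16, Ned, Argo), (26, 28, 13, 16, Vic, Alpha), (26, 28, 13, 16, Zed, Nova)}
π_{pname, sid} gives {(Alpha, 26), (Argo, 26), (Nova, 26)} (5 duplicate(s) eliminated).

{(Alpha, 26), (Argo, 26), (Nova, 26)}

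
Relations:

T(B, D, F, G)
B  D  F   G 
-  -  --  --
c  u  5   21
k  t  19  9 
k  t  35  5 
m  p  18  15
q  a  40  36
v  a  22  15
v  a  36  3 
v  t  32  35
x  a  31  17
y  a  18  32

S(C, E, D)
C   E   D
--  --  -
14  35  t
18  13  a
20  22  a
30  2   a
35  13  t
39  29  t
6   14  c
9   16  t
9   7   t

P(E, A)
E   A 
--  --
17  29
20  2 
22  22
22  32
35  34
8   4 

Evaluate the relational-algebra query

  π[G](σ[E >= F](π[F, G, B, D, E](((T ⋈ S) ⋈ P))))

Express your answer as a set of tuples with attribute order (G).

T ⋈ S (natural join on D): {(k, t, 19, 9, 14, 35), (k, t, 19, 9, 35, 13), (k, t, 19, 9, 39, 29), (k, t, 19, 9, 9, 16), (k, t, 19, 9, 9, 7), (k, t, 35, 5, 14, 35), (k, t, 35, 5, 35, 13), (k, t, 35, 5, 39, 29), (k, t, 35, 5, 9, 16), (k, t, 35, 5, 9, 7), (q, a, 40, 36, 18, 13), (q, a, 40, 36, 20, 22), (q, a, 40, 36, 30, 2), (v, a, 22, 15, 18, 13), (v, a, 22, 15, 20, 22), (v, a, 22, 15, 30, 2), (v, a, 36, 3, 18, 13), (v, a, 36, 3, 20, 22), (v, a, 36, 3, 30, 2), (v, t, 32, 35, 14, 35), (v, t, 32, 35, 35, 13), (v, t, 32, 35, 39, 29), (v, t, 32, 35, 9, 16), (v, t, 32, 35, 9, 7), (x, a, 31, 17, 18, 13), (x, a, 31, 17, 20, 22), (x, a, 31, 17, 30, 2), (y, a, 18, 32, 18, 13), (y, a, 18, 32, 20, 22), (y, a, 18, 32, 30, 2)}
(T ⋈ S) ⋈ P (natural join on E): {(k, t, 19, 9, 14, 35, 34), (k, t, 35, 5, 14, 35, 34), (q, a, 40, 36, 20, 22, 22), (q, a, 40, 36, 20, 22, 32), (v, a, 22, 15, 20, 22, 22), (v, a, 22, 15, 20, 22, 32), (v, a, 36, 3, 20, 22, 22), (v, a, 36, 3, 20, 22, 32), (v, t, 32, 35, 14, 35, 34), (x, a, 31, 17, 20, 22, 22), (x, a, 31, 17, 20, 22, 32), (y, a, 18, 32, 20, 22, 22), (y, a, 18, 32, 20, 22, 32)}
Keep only column(s) F, G, B, D, E (5 duplicate(s) eliminated): {(18, 32, y, a, 22), (19, 9, k, t, 35), (22, 15, v, a, 22), (31, 17, x, a, 22), (32, 35, v, t, 35), (35, 5, k, t, 35), (36, 3, v, a, 22), (40, 36, q, a, 22)}
σ[E >= F]: keep tuples satisfying E >= F → {(18, 32, y, a, 22), (19, 9, k, t, 35), (22, 15, v, a, 22), (32, 35, v, t, 35), (35, 5, k, t, 35)}
Keep only column(s) G: {15, 32, 35, 5, 9}

{15, 32, 35, 5, 9}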